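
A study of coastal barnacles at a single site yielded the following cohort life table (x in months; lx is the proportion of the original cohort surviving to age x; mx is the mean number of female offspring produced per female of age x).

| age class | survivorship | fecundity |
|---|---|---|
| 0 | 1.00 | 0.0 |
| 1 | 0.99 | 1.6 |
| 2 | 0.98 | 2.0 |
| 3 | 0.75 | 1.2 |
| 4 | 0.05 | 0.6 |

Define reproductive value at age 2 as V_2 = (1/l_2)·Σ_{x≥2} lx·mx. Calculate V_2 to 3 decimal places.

2.949

lx·mx for x ≥ 2: 1.96, 0.9, 0.03 → sum = 2.89
V_2 = 2.89 / l_2 = 2.89 / 0.98 = 2.94898… → 2.949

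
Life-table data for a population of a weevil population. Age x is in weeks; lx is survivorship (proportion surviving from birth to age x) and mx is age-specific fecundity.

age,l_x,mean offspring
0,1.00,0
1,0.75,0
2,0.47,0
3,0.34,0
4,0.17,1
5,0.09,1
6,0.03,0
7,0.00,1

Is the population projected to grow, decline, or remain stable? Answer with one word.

declining

R0 = Σ lx·mx = 0 + 0 + 0 + 0 + 0.17 + 0.09 + 0 + 0 = 0.26
R0 < 1, so the population is declining.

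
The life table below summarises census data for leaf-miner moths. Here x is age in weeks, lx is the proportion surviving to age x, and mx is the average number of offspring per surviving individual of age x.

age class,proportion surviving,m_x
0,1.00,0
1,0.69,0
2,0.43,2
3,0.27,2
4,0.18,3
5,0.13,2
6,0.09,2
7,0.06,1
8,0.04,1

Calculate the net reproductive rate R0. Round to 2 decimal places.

lx·mx by age: 0, 0, 0.86, 0.54, 0.54, 0.26, 0.18, 0.06, 0.04
R0 = Σ lx·mx = 2.48 → 2.48

2.48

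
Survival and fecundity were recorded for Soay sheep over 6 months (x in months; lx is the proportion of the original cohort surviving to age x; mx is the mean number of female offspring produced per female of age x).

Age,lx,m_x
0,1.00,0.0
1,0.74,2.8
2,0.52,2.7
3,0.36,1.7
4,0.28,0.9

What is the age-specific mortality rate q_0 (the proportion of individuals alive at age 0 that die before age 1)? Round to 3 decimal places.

0.260

q_0 = (l_0 − l_1) / l_0 = (1 − 0.74) / 1
     = 0.26 / 1 = 0.26 → 0.260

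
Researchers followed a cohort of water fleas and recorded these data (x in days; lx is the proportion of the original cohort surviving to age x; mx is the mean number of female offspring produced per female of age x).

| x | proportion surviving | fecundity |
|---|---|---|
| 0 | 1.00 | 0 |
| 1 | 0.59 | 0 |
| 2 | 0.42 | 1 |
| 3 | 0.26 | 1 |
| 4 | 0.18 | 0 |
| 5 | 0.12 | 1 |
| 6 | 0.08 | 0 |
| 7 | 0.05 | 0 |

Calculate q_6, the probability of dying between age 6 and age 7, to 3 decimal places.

q_6 = (l_6 − l_7) / l_6 = (0.08 − 0.05) / 0.08
     = 0.03 / 0.08 = 0.375 → 0.375

0.375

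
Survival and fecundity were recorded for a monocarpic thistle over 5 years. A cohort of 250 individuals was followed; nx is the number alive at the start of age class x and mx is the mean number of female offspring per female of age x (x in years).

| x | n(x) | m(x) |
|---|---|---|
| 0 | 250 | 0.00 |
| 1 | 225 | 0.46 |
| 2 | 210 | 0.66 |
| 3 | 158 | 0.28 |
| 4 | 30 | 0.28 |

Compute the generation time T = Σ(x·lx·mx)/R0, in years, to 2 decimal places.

lx = nx/n0 = nx/250: 1, 0.9, 0.84, 0.632, 0.12
lx·mx: 0, 0.414, 0.5544, 0.17696, 0.0336 → R0 = 1.17896
x·lx·mx: 0, 0.414, 1.1088, 0.53088, 0.1344 → Σ = 2.18808
T = 2.18808 / 1.17896 = 1.855941… → 1.86

1.86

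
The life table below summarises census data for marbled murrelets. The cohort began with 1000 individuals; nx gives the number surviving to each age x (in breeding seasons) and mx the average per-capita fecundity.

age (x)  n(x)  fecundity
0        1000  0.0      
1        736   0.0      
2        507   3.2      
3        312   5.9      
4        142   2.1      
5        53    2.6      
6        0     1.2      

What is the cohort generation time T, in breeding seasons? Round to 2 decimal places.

lx = nx/n0 = nx/1000: 1, 0.736, 0.507, 0.312, 0.142, 0.053, 0
lx·mx: 0, 0, 1.6224, 1.8408, 0.2982, 0.1378, 0 → R0 = 3.8992
x·lx·mx: 0, 0, 3.2448, 5.5224, 1.1928, 0.689, 0 → Σ = 10.649
T = 10.649 / 3.8992 = 2.731073… → 2.73

2.73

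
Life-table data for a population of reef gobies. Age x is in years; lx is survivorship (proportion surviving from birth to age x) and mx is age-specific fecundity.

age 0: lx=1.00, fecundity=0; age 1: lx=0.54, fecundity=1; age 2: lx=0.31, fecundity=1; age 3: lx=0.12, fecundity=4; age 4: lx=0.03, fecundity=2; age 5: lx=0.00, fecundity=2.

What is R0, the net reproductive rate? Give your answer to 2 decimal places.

1.39

lx·mx by age: 0, 0.54, 0.31, 0.48, 0.06, 0
R0 = Σ lx·mx = 1.39 → 1.39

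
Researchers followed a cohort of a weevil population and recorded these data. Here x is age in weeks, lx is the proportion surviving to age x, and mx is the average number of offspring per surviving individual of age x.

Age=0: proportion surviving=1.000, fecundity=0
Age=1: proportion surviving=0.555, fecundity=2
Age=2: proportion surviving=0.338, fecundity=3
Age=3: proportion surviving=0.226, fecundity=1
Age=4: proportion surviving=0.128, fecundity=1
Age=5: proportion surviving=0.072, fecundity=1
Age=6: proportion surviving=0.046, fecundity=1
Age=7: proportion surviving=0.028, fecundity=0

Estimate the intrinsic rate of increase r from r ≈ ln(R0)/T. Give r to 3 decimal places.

R0 = Σ lx·mx = 0 + 1.11 + 1.014 + 0.226 + 0.128 + 0.072 + 0.046 + 0 = 2.596
Σ x·lx·mx = 4.964; T = 4.964/2.596 = 1.91217…
r ≈ ln(R0)/T = ln(2.596)/1.91217… = 0.49889… → 0.499

0.499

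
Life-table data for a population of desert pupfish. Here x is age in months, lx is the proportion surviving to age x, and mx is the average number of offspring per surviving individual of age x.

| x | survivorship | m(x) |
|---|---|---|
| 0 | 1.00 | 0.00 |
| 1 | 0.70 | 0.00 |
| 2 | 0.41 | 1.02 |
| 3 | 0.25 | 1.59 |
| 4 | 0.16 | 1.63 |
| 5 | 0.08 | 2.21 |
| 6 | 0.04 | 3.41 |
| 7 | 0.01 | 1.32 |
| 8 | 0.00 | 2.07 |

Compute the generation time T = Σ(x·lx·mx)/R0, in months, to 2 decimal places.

3.47

lx·mx: 0, 0, 0.4182, 0.3975, 0.2608, 0.1768, 0.1364, 0.0132, 0 → R0 = 1.4029
x·lx·mx: 0, 0, 0.8364, 1.1925, 1.0432, 0.884, 0.8184, 0.0924, 0 → Σ = 4.8669
T = 4.8669 / 1.4029 = 3.469171… → 3.47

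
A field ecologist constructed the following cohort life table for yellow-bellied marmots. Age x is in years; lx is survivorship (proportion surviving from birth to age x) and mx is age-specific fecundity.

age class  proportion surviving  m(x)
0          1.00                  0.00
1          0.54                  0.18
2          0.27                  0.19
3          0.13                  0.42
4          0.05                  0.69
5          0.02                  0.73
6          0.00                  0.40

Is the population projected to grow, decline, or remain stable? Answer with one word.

declining

R0 = Σ lx·mx = 0 + 0.0972 + 0.0513 + 0.0546 + 0.0345 + 0.0146 + 0 = 0.2522
R0 < 1, so the population is declining.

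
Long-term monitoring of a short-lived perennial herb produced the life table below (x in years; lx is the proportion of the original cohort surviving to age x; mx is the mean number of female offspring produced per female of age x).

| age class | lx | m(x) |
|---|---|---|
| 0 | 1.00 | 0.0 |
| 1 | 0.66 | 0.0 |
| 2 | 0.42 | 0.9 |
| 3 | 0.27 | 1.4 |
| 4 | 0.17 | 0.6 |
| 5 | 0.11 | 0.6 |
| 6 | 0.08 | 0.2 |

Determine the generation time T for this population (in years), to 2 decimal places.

lx·mx: 0, 0, 0.378, 0.378, 0.102, 0.066, 0.016 → R0 = 0.94
x·lx·mx: 0, 0, 0.756, 1.134, 0.408, 0.33, 0.096 → Σ = 2.724
T = 2.724 / 0.94 = 2.897872… → 2.90

2.90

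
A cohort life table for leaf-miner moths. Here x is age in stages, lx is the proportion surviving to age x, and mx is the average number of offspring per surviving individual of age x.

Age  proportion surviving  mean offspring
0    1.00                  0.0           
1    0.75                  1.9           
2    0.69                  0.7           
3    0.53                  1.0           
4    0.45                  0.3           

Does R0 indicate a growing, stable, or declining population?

R0 = Σ lx·mx = 0 + 1.425 + 0.483 + 0.53 + 0.135 = 2.573
R0 > 1, so the population is growing.

growing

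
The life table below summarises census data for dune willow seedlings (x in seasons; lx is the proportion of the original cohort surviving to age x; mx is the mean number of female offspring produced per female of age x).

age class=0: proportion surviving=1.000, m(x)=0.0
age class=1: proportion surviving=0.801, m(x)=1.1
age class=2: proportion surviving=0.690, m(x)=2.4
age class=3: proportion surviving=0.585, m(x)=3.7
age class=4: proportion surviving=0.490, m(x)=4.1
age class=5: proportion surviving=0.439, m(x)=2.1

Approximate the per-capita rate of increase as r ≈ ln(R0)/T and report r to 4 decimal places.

R0 = Σ lx·mx = 0 + 0.8811 + 1.656 + 2.1645 + 2.009 + 0.9219 = 7.6325
Σ x·lx·mx = 23.3321; T = 23.3321/7.6325 = 3.05694…
r ≈ ln(R0)/T = ln(7.6325)/3.05694… = 0.664853… → 0.6649

0.6649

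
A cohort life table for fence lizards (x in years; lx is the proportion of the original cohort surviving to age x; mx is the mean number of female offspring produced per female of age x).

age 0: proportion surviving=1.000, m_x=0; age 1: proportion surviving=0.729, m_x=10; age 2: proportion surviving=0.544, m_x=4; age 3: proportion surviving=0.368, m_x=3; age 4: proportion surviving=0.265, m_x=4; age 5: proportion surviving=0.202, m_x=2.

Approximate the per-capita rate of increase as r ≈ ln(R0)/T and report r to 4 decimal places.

R0 = Σ lx·mx = 0 + 7.29 + 2.176 + 1.104 + 1.06 + 0.404 = 12.034
Σ x·lx·mx = 21.214; T = 21.214/12.034 = 1.76284…
r ≈ ln(R0)/T = ln(12.034)/1.76284… = 1.41121… → 1.4112

1.4112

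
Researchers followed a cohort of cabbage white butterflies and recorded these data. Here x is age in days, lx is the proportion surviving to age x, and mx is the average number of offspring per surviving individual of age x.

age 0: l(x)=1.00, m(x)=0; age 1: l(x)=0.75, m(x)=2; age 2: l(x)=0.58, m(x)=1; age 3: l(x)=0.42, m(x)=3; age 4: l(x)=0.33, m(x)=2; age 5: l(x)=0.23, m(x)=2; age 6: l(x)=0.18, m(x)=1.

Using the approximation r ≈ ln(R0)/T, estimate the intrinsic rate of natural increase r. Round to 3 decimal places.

0.572

R0 = Σ lx·mx = 0 + 1.5 + 0.58 + 1.26 + 0.66 + 0.46 + 0.18 = 4.64
Σ x·lx·mx = 12.46; T = 12.46/4.64 = 2.68534…
r ≈ ln(R0)/T = ln(4.64)/2.68534… = 0.57151… → 0.572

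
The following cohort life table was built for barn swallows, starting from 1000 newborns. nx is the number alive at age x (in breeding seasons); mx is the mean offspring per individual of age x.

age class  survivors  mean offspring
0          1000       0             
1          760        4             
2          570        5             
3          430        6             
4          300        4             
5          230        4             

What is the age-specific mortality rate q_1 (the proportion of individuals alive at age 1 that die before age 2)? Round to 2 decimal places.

0.25

lx = nx/n0 = nx/1000: 1, 0.76, 0.57, 0.43, 0.3, 0.23
q_1 = (l_1 − l_2) / l_1 = (0.76 − 0.57) / 0.76
     = 0.19 / 0.76 = 0.25 → 0.25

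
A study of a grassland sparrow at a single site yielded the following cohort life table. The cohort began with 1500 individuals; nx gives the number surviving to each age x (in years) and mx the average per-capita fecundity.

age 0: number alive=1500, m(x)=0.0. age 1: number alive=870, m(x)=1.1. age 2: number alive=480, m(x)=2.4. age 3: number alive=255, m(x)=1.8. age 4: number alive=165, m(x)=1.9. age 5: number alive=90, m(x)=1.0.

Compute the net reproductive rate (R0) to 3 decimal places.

lx = nx/n0 = nx/1500: 1, 0.58, 0.32, 0.17, 0.11, 0.06
lx·mx by age: 0, 0.638, 0.768, 0.306, 0.209, 0.06
R0 = Σ lx·mx = 1.981 → 1.981

1.981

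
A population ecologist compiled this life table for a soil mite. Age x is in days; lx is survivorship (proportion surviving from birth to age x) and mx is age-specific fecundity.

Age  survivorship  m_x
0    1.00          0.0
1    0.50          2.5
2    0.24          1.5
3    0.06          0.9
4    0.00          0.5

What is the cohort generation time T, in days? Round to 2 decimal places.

1.28

lx·mx: 0, 1.25, 0.36, 0.054, 0 → R0 = 1.664
x·lx·mx: 0, 1.25, 0.72, 0.162, 0 → Σ = 2.132
T = 2.132 / 1.664 = 1.28125 → 1.28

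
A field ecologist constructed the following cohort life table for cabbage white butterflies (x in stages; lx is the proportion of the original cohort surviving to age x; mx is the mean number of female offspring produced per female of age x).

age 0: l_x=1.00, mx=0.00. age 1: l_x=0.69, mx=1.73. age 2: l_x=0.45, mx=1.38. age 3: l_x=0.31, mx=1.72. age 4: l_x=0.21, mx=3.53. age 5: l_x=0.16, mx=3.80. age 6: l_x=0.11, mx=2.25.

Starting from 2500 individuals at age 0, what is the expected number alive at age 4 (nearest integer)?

525

Expected survivors = N0 · l_4 = 2500 × 0.21 = 525 → 525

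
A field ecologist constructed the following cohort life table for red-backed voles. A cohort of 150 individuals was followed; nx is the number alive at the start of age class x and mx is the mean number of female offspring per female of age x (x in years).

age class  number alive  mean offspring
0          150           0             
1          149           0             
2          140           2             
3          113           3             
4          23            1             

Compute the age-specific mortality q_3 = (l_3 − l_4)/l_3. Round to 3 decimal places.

0.796

lx = nx/n0 = nx/150: 1, 0.99333…, 0.93333…, 0.75333…, 0.15333…
q_3 = (l_3 − l_4) / l_3 = (0.753333… − 0.153333…) / 0.753333…
     = 0.6… / 0.753333… = 0.79646… → 0.796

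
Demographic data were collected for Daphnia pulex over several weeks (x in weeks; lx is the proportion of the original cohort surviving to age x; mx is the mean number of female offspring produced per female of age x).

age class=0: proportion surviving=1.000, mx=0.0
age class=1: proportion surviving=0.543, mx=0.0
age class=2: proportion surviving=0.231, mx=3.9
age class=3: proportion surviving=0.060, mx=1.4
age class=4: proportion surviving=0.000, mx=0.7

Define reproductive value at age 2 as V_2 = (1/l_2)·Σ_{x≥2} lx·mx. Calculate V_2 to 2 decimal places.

lx·mx for x ≥ 2: 0.9009, 0.084, 0 → sum = 0.9849
V_2 = 0.9849 / l_2 = 0.9849 / 0.231 = 4.263636… → 4.26

4.26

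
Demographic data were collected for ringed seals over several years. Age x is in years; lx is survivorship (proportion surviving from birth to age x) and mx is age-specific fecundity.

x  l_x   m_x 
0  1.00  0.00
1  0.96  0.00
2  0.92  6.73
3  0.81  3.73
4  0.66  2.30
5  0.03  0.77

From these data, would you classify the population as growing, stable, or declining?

R0 = Σ lx·mx = 0 + 0 + 6.1916 + 3.0213 + 1.518 + 0.0231 = 10.754
R0 > 1, so the population is growing.

growing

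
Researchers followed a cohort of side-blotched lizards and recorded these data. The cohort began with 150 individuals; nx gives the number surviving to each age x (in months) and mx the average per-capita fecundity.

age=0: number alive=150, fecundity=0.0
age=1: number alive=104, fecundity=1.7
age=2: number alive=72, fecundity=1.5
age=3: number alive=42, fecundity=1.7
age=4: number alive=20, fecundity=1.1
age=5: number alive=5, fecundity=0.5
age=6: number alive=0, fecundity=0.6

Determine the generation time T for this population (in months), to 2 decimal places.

lx = nx/n0 = nx/150: 1, 0.69333…, 0.48, 0.28, 0.13333…, 0.03333…, 0
lx·mx: 0, 1.178667…, 0.72, 0.476, 0.146667…, 0.016667…, 0 → R0 = 2.538…
x·lx·mx: 0, 1.178667…, 1.44, 1.428, 0.586667…, 0.083333…, 0 → Σ = 4.716667…
T = 4.716667… / 2.538… = 1.858419… → 1.86

1.86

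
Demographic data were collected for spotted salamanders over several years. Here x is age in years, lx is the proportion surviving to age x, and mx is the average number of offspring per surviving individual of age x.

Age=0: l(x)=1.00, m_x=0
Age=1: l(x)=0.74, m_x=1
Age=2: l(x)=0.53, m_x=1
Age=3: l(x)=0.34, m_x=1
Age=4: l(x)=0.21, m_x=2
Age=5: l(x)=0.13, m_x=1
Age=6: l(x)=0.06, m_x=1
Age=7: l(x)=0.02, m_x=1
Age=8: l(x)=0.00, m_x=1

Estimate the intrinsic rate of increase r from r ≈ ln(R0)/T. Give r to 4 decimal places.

0.3197

R0 = Σ lx·mx = 0 + 0.74 + 0.53 + 0.34 + 0.42 + 0.13 + 0.06 + 0.02 + 0 = 2.24
Σ x·lx·mx = 5.65; T = 5.65/2.24 = 2.52232…
r ≈ ln(R0)/T = ln(2.24)/2.52232… = 0.319736… → 0.3197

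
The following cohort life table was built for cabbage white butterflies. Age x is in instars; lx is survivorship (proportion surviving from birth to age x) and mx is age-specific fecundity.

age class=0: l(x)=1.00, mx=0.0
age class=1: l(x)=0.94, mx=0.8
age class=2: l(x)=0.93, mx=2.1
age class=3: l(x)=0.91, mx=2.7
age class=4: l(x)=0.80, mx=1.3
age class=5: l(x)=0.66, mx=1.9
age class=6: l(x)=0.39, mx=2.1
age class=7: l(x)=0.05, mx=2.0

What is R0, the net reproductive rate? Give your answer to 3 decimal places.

lx·mx by age: 0, 0.752, 1.953, 2.457, 1.04, 1.254, 0.819, 0.1
R0 = Σ lx·mx = 8.375 → 8.375

8.375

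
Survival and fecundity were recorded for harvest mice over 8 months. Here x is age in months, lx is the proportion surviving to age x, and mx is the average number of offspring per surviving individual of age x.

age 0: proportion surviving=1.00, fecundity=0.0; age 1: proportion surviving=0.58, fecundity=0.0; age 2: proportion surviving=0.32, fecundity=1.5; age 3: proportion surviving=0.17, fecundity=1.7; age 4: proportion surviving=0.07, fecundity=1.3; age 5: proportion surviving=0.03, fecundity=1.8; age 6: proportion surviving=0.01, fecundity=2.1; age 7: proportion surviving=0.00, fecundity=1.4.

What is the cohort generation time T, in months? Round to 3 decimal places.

2.767

lx·mx: 0, 0, 0.48, 0.289, 0.091, 0.054, 0.021, 0 → R0 = 0.935
x·lx·mx: 0, 0, 0.96, 0.867, 0.364, 0.27, 0.126, 0 → Σ = 2.587
T = 2.587 / 0.935 = 2.766845… → 2.767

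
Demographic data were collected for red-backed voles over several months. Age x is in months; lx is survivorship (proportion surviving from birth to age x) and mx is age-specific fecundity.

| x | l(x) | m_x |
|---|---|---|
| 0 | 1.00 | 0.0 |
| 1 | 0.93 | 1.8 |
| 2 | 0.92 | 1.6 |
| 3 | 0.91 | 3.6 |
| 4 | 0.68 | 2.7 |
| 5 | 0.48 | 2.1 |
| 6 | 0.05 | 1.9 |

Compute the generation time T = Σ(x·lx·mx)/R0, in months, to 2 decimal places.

2.93

lx·mx: 0, 1.674, 1.472, 3.276, 1.836, 1.008, 0.095 → R0 = 9.361
x·lx·mx: 0, 1.674, 2.944, 9.828, 7.344, 5.04, 0.57 → Σ = 27.4
T = 27.4 / 9.361 = 2.927038… → 2.93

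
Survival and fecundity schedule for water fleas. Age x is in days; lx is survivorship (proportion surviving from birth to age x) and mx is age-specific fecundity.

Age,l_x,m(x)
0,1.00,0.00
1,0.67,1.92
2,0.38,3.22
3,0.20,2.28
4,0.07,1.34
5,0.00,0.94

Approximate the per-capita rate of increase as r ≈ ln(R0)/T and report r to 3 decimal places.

0.625

R0 = Σ lx·mx = 0 + 1.2864 + 1.2236 + 0.456 + 0.0938 + 0 = 3.0598
Σ x·lx·mx = 5.4768; T = 5.4768/3.0598 = 1.78992…
r ≈ ln(R0)/T = ln(3.0598)/1.78992… = 0.6248… → 0.625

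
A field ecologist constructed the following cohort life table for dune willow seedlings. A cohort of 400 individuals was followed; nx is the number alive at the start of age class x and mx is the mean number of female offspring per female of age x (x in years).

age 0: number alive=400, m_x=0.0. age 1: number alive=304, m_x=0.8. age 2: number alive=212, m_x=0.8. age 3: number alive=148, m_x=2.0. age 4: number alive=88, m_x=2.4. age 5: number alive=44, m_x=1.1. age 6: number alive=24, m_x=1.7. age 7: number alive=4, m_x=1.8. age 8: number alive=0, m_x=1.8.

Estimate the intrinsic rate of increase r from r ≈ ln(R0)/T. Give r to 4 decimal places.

0.3323

lx = nx/n0 = nx/400: 1, 0.76, 0.53, 0.37, 0.22, 0.11, 0.06, 0.01, 0
R0 = Σ lx·mx = 0 + 0.608 + 0.424 + 0.74 + 0.528 + 0.121 + 0.102 + 0.018 + 0 = 2.541
Σ x·lx·mx = 7.131; T = 7.131/2.541 = 2.80638…
r ≈ ln(R0)/T = ln(2.541)/2.80638… = 0.3323… → 0.3323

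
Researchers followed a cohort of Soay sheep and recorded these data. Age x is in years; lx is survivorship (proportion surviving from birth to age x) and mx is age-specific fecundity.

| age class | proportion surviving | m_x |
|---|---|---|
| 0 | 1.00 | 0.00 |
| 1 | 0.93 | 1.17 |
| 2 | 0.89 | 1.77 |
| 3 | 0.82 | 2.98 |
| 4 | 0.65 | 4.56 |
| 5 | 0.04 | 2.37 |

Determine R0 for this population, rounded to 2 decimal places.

8.17

lx·mx by age: 0, 1.0881, 1.5753, 2.4436, 2.964, 0.0948
R0 = Σ lx·mx = 8.1658 → 8.17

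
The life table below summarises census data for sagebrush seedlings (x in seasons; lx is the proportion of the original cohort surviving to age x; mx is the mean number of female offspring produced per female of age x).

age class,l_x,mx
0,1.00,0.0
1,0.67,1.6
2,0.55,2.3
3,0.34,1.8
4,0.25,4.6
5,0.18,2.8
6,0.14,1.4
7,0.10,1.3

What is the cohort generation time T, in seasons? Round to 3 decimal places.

2.971

lx·mx: 0, 1.072, 1.265, 0.612, 1.15, 0.504, 0.196, 0.13 → R0 = 4.929
x·lx·mx: 0, 1.072, 2.53, 1.836, 4.6, 2.52, 1.176, 0.91 → Σ = 14.644
T = 14.644 / 4.929 = 2.970988… → 2.971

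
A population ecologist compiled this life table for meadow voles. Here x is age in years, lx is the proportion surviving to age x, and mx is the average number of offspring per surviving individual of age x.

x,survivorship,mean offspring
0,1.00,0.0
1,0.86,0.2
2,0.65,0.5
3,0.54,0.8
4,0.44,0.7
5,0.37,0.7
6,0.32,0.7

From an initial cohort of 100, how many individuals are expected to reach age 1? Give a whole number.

86

Expected survivors = N0 · l_1 = 100 × 0.86 = 86 → 86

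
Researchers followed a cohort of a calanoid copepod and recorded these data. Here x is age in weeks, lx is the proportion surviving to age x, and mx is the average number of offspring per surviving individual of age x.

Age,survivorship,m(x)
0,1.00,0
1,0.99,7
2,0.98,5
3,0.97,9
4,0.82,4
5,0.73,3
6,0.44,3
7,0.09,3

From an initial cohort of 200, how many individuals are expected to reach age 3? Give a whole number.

194

Expected survivors = N0 · l_3 = 200 × 0.97 = 194 → 194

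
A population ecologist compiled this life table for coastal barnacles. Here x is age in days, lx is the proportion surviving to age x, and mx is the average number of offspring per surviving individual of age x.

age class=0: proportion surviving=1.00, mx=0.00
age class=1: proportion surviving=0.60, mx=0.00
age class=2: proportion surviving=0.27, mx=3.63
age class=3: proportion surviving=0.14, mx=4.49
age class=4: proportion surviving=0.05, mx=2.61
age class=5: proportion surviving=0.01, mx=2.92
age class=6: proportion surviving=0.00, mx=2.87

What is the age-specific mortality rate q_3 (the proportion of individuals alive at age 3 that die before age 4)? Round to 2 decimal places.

0.64

q_3 = (l_3 − l_4) / l_3 = (0.14 − 0.05) / 0.14
     = 0.09 / 0.14 = 0.642857… → 0.64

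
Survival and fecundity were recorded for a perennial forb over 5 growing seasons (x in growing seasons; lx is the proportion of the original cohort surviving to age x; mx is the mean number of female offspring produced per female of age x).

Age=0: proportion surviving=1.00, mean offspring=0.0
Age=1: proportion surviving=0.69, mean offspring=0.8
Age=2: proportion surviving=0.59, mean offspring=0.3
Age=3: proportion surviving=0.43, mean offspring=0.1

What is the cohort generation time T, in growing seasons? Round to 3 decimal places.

lx·mx: 0, 0.552, 0.177, 0.043 → R0 = 0.772
x·lx·mx: 0, 0.552, 0.354, 0.129 → Σ = 1.035
T = 1.035 / 0.772 = 1.340674… → 1.341

1.341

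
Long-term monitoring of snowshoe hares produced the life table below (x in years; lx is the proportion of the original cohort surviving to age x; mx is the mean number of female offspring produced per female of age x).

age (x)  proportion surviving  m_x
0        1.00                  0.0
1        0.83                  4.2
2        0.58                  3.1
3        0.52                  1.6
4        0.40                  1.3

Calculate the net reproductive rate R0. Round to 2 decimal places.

6.64

lx·mx by age: 0, 3.486, 1.798, 0.832, 0.52
R0 = Σ lx·mx = 6.636 → 6.64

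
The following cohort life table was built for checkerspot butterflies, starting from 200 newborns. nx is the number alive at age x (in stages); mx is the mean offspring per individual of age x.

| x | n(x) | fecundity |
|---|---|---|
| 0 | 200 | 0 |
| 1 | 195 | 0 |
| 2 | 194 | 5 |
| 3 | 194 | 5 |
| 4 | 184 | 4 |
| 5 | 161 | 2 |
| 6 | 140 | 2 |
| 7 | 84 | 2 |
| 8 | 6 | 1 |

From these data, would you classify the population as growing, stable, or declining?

growing

lx = nx/n0 = nx/200: 1, 0.975, 0.97, 0.97, 0.92, 0.805, 0.7, 0.42, 0.03
R0 = Σ lx·mx = 0 + 0 + 4.85 + 4.85 + 3.68 + 1.61 + 1.4 + 0.84 + 0.03 = 17.26
R0 > 1, so the population is growing.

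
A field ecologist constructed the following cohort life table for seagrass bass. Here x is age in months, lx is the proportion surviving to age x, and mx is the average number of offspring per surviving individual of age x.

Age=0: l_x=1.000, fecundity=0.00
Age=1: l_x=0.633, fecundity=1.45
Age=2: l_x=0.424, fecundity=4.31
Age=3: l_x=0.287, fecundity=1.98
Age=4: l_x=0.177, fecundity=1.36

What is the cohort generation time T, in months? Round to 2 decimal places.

lx·mx: 0, 0.91785, 1.82744, 0.56826, 0.24072 → R0 = 3.55427
x·lx·mx: 0, 0.91785, 3.65488, 1.70478, 0.96288 → Σ = 7.24039
T = 7.24039 / 3.55427 = 2.037096… → 2.04

2.04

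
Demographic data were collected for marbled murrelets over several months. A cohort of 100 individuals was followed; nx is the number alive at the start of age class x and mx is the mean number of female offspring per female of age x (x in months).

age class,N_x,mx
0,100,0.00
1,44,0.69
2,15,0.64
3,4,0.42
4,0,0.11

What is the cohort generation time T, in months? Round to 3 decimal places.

lx = nx/n0 = nx/100: 1, 0.44, 0.15, 0.04, 0
lx·mx: 0, 0.3036, 0.096, 0.0168, 0 → R0 = 0.4164
x·lx·mx: 0, 0.3036, 0.192, 0.0504, 0 → Σ = 0.546
T = 0.546 / 0.4164 = 1.311239… → 1.311

1.311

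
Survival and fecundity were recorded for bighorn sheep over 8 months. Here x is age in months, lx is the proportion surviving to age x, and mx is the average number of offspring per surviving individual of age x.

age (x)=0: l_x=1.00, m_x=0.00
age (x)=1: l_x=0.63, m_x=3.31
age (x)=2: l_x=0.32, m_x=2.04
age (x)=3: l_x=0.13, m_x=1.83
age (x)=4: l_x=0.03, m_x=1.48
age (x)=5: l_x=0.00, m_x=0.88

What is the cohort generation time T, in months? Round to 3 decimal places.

lx·mx: 0, 2.0853, 0.6528, 0.2379, 0.0444, 0 → R0 = 3.0204
x·lx·mx: 0, 2.0853, 1.3056, 0.7137, 0.1776, 0 → Σ = 4.2822
T = 4.2822 / 3.0204 = 1.417759… → 1.418

1.418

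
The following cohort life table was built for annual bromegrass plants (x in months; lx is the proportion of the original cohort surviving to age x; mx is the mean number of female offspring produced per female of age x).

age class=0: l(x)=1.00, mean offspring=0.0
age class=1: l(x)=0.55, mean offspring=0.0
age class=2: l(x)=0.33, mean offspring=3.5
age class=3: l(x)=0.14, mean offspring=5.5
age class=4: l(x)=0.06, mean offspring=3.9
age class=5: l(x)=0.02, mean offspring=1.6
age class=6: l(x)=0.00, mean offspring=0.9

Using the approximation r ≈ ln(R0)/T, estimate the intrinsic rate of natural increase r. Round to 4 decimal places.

0.3007

R0 = Σ lx·mx = 0 + 0 + 1.155 + 0.77 + 0.234 + 0.032 + 0 = 2.191
Σ x·lx·mx = 5.716; T = 5.716/2.191 = 2.60885…
r ≈ ln(R0)/T = ln(2.191)/2.60885… = 0.300652… → 0.3007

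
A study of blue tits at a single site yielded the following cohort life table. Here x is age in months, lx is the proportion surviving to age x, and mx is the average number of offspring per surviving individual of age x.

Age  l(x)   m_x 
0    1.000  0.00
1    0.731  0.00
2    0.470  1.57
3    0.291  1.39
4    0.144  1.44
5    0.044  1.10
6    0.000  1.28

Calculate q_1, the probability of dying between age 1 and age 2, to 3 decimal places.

0.357

q_1 = (l_1 − l_2) / l_1 = (0.731 − 0.47) / 0.731
     = 0.261 / 0.731 = 0.357045… → 0.357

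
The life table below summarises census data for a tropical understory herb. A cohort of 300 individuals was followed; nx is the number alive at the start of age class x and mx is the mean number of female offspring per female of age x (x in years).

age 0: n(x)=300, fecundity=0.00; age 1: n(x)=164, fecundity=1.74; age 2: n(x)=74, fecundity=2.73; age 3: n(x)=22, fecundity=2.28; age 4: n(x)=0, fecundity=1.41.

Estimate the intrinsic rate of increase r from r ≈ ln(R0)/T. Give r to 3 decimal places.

lx = nx/n0 = nx/300: 1, 0.54667…, 0.24667…, 0.07333…, 0
R0 = Σ lx·mx = 0 + 0.9512… + 0.6734… + 0.1672… + 0 = 1.7918…
Σ x·lx·mx = 2.7996…; T = 2.7996…/1.7918… = 1.56245…
r ≈ ln(R0)/T = ln(1.7918…)/1.56245… = 0.37327… → 0.373

0.373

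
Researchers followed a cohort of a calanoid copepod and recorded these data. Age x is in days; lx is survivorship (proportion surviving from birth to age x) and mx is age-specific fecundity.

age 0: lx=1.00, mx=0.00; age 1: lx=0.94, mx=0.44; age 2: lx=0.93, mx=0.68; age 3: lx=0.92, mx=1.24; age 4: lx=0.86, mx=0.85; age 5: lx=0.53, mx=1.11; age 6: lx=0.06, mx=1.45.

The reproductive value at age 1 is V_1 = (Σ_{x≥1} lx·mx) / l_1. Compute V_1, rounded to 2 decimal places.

3.82

lx·mx for x ≥ 1: 0.4136, 0.6324, 1.1408, 0.731, 0.5883, 0.087 → sum = 3.5931
V_1 = 3.5931 / l_1 = 3.5931 / 0.94 = 3.822447… → 3.82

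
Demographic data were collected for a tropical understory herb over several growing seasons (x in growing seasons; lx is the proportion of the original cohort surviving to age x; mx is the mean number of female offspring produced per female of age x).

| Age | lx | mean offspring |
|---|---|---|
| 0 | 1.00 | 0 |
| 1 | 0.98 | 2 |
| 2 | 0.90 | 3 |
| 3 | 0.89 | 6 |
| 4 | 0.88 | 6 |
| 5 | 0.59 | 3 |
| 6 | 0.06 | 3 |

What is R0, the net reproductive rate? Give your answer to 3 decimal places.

lx·mx by age: 0, 1.96, 2.7, 5.34, 5.28, 1.77, 0.18
R0 = Σ lx·mx = 17.23 → 17.230

17.230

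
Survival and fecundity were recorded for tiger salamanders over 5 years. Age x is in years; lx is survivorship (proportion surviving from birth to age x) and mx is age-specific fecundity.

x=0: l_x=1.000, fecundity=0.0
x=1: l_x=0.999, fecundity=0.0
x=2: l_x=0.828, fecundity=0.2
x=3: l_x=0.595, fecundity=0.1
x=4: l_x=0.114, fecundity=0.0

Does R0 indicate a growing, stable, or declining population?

declining

R0 = Σ lx·mx = 0 + 0 + 0.1656 + 0.0595 + 0 = 0.2251
R0 < 1, so the population is declining.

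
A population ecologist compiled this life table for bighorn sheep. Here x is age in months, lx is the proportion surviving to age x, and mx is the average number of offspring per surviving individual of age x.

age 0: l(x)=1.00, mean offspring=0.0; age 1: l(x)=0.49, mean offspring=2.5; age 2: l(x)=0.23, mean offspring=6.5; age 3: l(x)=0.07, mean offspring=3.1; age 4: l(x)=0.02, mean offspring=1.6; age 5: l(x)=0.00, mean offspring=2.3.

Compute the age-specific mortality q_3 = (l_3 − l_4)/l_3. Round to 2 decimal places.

0.71

q_3 = (l_3 − l_4) / l_3 = (0.07 − 0.02) / 0.07
     = 0.05 / 0.07 = 0.714286… → 0.71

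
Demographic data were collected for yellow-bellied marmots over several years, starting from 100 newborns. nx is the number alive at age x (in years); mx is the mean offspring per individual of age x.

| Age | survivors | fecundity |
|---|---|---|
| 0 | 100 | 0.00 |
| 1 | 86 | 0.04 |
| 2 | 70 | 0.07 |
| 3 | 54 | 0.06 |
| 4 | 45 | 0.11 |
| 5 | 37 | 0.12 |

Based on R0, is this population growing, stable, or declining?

lx = nx/n0 = nx/100: 1, 0.86, 0.7, 0.54, 0.45, 0.37
R0 = Σ lx·mx = 0 + 0.0344 + 0.049 + 0.0324 + 0.0495 + 0.0444 = 0.2097
R0 < 1, so the population is declining.

declining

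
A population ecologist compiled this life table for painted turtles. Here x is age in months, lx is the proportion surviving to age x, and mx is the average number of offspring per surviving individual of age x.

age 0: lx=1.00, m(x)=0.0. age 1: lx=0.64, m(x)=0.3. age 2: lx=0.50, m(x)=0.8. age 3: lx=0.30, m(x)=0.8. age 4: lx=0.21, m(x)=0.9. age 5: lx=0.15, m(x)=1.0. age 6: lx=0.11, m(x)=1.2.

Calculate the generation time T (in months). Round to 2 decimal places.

3.08

lx·mx: 0, 0.192, 0.4, 0.24, 0.189, 0.15, 0.132 → R0 = 1.303
x·lx·mx: 0, 0.192, 0.8, 0.72, 0.756, 0.75, 0.792 → Σ = 4.01
T = 4.01 / 1.303 = 3.077513… → 3.08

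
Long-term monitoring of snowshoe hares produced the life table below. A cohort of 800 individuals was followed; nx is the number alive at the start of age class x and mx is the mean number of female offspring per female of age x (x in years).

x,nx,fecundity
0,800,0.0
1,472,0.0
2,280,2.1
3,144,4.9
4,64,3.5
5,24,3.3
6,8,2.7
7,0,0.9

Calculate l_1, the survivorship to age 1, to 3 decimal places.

0.590

l_1 = n_1/n_0 = 472/800 = 0.59 → 0.590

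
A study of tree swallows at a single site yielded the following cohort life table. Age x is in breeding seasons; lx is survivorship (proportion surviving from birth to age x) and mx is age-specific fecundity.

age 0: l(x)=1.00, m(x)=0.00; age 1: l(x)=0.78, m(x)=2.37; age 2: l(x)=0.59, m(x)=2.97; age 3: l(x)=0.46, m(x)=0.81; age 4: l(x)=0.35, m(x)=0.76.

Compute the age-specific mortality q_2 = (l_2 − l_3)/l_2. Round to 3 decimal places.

q_2 = (l_2 − l_3) / l_2 = (0.59 − 0.46) / 0.59
     = 0.13 / 0.59 = 0.220339… → 0.220

0.220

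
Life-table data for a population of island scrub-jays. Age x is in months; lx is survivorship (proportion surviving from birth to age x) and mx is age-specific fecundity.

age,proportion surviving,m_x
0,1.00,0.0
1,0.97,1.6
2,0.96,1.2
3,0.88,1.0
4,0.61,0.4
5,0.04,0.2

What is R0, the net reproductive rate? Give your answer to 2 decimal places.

3.84

lx·mx by age: 0, 1.552, 1.152, 0.88, 0.244, 0.008
R0 = Σ lx·mx = 3.836 → 3.84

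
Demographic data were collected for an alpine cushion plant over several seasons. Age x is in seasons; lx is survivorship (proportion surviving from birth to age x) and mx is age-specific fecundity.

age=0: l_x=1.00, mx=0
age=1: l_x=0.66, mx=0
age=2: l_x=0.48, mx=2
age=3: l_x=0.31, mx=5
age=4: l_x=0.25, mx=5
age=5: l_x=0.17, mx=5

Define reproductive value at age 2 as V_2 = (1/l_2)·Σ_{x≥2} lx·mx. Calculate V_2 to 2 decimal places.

lx·mx for x ≥ 2: 0.96, 1.55, 1.25, 0.85 → sum = 4.61
V_2 = 4.61 / l_2 = 4.61 / 0.48 = 9.604167… → 9.60

9.60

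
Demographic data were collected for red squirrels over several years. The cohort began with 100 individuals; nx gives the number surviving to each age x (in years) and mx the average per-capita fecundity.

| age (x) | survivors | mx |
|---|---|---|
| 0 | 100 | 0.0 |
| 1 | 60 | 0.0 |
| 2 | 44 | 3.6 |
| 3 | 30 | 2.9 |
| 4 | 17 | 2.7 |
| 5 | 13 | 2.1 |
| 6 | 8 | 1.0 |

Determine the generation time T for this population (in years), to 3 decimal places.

lx = nx/n0 = nx/100: 1, 0.6, 0.44, 0.3, 0.17, 0.13, 0.08
lx·mx: 0, 0, 1.584, 0.87, 0.459, 0.273, 0.08 → R0 = 3.266
x·lx·mx: 0, 0, 3.168, 2.61, 1.836, 1.365, 0.48 → Σ = 9.459
T = 9.459 / 3.266 = 2.896203… → 2.896

2.896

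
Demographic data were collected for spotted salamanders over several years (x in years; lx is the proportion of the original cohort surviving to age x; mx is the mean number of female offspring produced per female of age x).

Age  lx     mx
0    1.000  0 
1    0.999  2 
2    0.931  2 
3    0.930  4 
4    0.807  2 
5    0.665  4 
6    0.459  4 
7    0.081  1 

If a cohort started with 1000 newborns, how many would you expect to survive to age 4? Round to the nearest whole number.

807

Expected survivors = N0 · l_4 = 1000 × 0.807 = 807 → 807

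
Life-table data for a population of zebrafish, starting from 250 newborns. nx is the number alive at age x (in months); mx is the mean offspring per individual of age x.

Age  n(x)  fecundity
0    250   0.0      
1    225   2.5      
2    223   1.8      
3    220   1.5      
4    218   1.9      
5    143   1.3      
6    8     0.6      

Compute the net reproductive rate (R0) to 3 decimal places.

7.595

lx = nx/n0 = nx/250: 1, 0.9, 0.892, 0.88, 0.872, 0.572, 0.032
lx·mx by age: 0, 2.25, 1.6056, 1.32, 1.6568, 0.7436, 0.0192
R0 = Σ lx·mx = 7.5952 → 7.595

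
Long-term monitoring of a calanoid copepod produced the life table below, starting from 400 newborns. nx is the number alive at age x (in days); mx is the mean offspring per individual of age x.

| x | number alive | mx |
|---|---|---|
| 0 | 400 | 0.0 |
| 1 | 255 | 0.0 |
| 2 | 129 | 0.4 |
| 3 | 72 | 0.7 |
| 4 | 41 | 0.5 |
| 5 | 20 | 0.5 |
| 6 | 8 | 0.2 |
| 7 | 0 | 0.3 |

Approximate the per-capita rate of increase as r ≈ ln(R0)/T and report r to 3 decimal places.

-0.370

lx = nx/n0 = nx/400: 1, 0.6375, 0.3225, 0.18, 0.1025, 0.05, 0.02, 0
R0 = Σ lx·mx = 0 + 0 + 0.129 + 0.126 + 0.05125 + 0.025 + 0.004 + 0 = 0.33525
Σ x·lx·mx = 0.99; T = 0.99/0.33525 = 2.95302…
r ≈ ln(R0)/T = ln(0.33525)/2.95302… = -0.37009… → -0.370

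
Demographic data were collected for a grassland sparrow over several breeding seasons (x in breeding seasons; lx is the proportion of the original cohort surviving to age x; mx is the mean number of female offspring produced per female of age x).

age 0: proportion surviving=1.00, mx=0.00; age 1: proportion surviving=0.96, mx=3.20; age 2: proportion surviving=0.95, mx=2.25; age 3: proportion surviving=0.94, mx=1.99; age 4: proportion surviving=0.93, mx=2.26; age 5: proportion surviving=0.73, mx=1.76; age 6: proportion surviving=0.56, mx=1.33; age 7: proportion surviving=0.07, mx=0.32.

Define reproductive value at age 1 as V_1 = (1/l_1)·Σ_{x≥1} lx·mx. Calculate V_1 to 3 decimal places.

11.702

lx·mx for x ≥ 1: 3.072, 2.1375, 1.8706, 2.1018, 1.2848, 0.7448, 0.0224 → sum = 11.2339
V_1 = 11.2339 / l_1 = 11.2339 / 0.96 = 11.701979… → 11.702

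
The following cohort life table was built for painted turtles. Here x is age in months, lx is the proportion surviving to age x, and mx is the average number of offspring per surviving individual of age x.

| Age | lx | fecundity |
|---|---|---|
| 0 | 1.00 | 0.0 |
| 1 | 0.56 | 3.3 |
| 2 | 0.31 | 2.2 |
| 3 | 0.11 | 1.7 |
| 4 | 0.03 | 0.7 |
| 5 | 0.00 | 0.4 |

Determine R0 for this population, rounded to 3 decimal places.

lx·mx by age: 0, 1.848, 0.682, 0.187, 0.021, 0
R0 = Σ lx·mx = 2.738 → 2.738

2.738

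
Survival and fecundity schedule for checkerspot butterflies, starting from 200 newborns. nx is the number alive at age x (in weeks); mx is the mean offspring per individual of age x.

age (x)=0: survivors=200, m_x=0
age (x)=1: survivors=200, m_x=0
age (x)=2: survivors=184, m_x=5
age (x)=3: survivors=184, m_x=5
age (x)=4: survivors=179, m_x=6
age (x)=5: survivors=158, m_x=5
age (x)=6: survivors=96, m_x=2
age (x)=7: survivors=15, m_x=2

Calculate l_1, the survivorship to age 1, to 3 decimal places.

l_1 = n_1/n_0 = 200/200 = 1 → 1.000

1.000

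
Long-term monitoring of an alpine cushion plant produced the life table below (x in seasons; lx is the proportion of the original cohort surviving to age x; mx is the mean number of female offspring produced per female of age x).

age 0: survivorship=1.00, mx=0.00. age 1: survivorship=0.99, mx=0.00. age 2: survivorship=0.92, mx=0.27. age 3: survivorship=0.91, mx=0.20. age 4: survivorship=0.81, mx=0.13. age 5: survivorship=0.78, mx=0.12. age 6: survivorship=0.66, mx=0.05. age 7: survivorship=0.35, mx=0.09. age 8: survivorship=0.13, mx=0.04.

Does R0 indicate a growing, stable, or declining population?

declining

R0 = Σ lx·mx = 0 + 0 + 0.2484 + 0.182 + 0.1053 + 0.0936 + 0.033 + 0.0315 + 0.0052 = 0.699
R0 < 1, so the population is declining.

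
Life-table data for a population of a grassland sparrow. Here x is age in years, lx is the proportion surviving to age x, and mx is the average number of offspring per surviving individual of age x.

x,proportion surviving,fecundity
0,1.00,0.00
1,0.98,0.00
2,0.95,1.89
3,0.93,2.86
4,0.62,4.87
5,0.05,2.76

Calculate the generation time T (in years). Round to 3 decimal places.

3.197

lx·mx: 0, 0, 1.7955, 2.6598, 3.0194, 0.138 → R0 = 7.6127
x·lx·mx: 0, 0, 3.591, 7.9794, 12.0776, 0.69 → Σ = 24.338
T = 24.338 / 7.6127 = 3.197026… → 3.197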